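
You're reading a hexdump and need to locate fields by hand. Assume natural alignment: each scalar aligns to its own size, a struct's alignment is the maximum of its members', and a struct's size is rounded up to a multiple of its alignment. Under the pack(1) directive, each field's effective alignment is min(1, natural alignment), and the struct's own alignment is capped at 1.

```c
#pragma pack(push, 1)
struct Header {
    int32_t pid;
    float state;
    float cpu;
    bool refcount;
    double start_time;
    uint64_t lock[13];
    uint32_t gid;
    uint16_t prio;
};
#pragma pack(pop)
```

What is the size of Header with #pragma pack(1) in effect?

131

@0: pid [4B, align 1] → 4
@4: state [4B, align 1] → 8
@8: cpu [4B, align 1] → 12
@12: refcount [1B, align 1] → 13
@13: start_time [8B, align 1] → 21
@21: lock [104B, align 1] → 125
@125: gid [4B, align 1] → 129
@129: prio [2B, align 1] → 131
size 131, align 1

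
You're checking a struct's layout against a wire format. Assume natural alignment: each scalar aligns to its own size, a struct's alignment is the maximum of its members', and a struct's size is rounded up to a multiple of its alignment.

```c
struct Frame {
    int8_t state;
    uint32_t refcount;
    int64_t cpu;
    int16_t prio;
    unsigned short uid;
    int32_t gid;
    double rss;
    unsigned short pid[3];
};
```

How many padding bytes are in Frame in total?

state at 0 (size 1, align 1) → ends 1
pad 3 to align 4 for refcount
refcount at 4 (size 4, align 4) → ends 8
cpu at 8 (size 8, align 8) → ends 16
prio at 16 (size 2, align 2) → ends 18
uid at 18 (size 2, align 2) → ends 20
gid at 20 (size 4, align 4) → ends 24
rss at 24 (size 8, align 8) → ends 32
pid at 32 (size 6, align 2) → ends 38
tail pad 2 to reach multiple of 8
total 40 bytes, alignment 8
data bytes 35, size 40 → padding 5

5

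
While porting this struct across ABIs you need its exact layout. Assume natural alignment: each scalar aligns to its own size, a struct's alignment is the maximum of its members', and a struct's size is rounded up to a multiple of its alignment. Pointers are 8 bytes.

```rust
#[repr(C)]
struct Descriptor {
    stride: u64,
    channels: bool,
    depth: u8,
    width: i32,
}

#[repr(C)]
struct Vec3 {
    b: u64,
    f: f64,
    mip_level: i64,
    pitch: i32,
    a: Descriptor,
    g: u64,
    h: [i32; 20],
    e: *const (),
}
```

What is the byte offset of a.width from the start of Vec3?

Descriptor: 0..8  stride  (8B, 8-aligned); 8..9  channels  (1B, 1-aligned); 9..10  depth  (1B, 1-aligned); 10..12  -- padding (2B); 12..16  width  (4B, 4-aligned); sizeof = 16, alignof = 8
0..8  b  (8B, 8-aligned)
8..16  f  (8B, 8-aligned)
16..24  mip_level  (8B, 8-aligned)
24..28  pitch  (4B, 4-aligned)
28..32  -- padding (4B)
32..48  a  (16B, 8-aligned)
within Descriptor: width at 12
32 + 12 = 44

44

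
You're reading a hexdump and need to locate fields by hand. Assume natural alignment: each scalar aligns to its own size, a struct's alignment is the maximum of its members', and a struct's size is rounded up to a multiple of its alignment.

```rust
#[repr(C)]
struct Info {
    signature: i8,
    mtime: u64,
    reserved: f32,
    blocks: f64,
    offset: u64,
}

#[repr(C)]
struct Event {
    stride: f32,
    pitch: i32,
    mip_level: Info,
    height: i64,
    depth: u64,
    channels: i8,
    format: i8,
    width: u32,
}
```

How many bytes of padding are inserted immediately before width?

2

Info: signature at 0 (size 1, align 1) → ends 1; pad 7 to align 8 for mtime; mtime at 8 (size 8, align 8) → ends 16; reserved at 16 (size 4, align 4) → ends 20; pad 4 to align 8 for blocks; blocks at 24 (size 8, align 8) → ends 32; offset at 32 (size 8, align 8) → ends 40; total 40 bytes, alignment 8
stride at 0 (size 4, align 4) → ends 4
pitch at 4 (size 4, align 4) → ends 8
mip_level at 8 (size 40, align 8) → ends 48
height at 48 (size 8, align 8) → ends 56
depth at 56 (size 8, align 8) → ends 64
channels at 64 (size 1, align 1) → ends 65
format at 65 (size 1, align 1) → ends 66
pad 2 to align 4 for width
width at 68 (size 4, align 4) → ends 72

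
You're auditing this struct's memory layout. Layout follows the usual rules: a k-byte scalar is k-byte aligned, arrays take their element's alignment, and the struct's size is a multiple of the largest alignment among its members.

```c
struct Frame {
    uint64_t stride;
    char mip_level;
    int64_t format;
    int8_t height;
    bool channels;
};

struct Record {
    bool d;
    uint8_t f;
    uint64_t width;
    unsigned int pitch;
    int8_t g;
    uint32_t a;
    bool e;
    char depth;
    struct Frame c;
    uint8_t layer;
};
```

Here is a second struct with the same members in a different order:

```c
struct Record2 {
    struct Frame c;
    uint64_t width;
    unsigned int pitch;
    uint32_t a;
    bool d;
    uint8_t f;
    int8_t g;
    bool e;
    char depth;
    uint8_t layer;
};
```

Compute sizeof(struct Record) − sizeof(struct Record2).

Frame: 0..8  stride  (8B, 8-aligned); 8..9  mip_level  (1B, 1-aligned); 9..16  -- padding (7B); 16..24  format  (8B, 8-aligned); 24..25  height  (1B, 1-aligned); 25..26  channels  (1B, 1-aligned); 26..32  -- tail padding (6B); sizeof = 32, alignof = 8
0..1  d  (1B, 1-aligned)
1..2  f  (1B, 1-aligned)
2..8  -- padding (6B)
8..16  width  (8B, 8-aligned)
16..20  pitch  (4B, 4-aligned)
20..21  g  (1B, 1-aligned)
21..24  -- padding (3B)
24..28  a  (4B, 4-aligned)
28..29  e  (1B, 1-aligned)
29..30  depth  (1B, 1-aligned)
30..32  -- padding (2B)
32..64  c  (32B, 8-aligned)
64..65  layer  (1B, 1-aligned)
65..72  -- tail padding (7B)
sizeof = 72, alignof = 8
— Record2 —
0..32  c  (32B, 8-aligned)
32..40  width  (8B, 8-aligned)
40..44  pitch  (4B, 4-aligned)
44..48  a  (4B, 4-aligned)
48..49  d  (1B, 1-aligned)
49..50  f  (1B, 1-aligned)
50..51  g  (1B, 1-aligned)
51..52  e  (1B, 1-aligned)
52..53  depth  (1B, 1-aligned)
53..54  layer  (1B, 1-aligned)
54..56  -- tail padding (2B)
sizeof = 56, alignof = 8
72 − 56 = 16

16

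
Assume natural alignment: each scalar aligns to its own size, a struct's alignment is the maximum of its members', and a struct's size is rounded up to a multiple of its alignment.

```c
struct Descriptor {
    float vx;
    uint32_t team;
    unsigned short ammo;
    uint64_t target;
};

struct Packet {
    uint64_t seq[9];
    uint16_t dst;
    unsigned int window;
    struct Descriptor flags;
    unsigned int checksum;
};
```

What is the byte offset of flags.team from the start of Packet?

84

Descriptor: vx at 0 (size 4, align 4) → ends 4; team at 4 (size 4, align 4) → ends 8; ammo at 8 (size 2, align 2) → ends 10; pad 6 to align 8 for target; target at 16 (size 8, align 8) → ends 24; total 24 bytes, alignment 8
seq at 0 (size 72, align 8) → ends 72
dst at 72 (size 2, align 2) → ends 74
pad 2 to align 4 for window
window at 76 (size 4, align 4) → ends 80
flags at 80 (size 24, align 8) → ends 104
within Descriptor: team at 4
80 + 4 = 84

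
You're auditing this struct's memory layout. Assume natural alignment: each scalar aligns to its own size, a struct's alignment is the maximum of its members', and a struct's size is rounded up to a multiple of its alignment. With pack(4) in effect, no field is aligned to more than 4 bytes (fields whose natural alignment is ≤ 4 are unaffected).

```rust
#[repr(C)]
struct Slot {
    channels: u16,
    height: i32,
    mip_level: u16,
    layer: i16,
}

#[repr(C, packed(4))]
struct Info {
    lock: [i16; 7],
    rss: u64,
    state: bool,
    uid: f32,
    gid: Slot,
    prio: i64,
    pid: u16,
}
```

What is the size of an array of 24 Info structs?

1344

Slot: @0: channels [2B, align 2] → 2; +2 pad (align 4); @4: height [4B, align 4] → 8; @8: mip_level [2B, align 2] → 10; @10: layer [2B, align 2] → 12; size 12, align 4
@0: lock [14B, align 2] → 14
+2 pad (align 4)
@16: rss [8B, align 4] → 24
@24: state [1B, align 1] → 25
+3 pad (align 4)
@28: uid [4B, align 4] → 32
@32: gid [12B, align 4] → 44
@44: prio [8B, align 4] → 52
@52: pid [2B, align 2] → 54
+2 tail pad (align 4)
size 56, align 4
array of 24: 24 × 56 = 1344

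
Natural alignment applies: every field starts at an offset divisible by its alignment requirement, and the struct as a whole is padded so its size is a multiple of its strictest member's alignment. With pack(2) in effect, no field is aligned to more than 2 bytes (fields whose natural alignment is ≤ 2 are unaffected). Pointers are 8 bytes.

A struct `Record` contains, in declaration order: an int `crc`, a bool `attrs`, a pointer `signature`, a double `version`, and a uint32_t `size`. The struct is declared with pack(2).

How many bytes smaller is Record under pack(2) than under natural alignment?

natural layout:
  0..4  crc  (4B, 4-aligned)
  4..5  attrs  (1B, 1-aligned)
  5..8  -- padding (3B)
  8..16  signature  (8B, 8-aligned)
  16..24  version  (8B, 8-aligned)
  24..28  size  (4B, 4-aligned)
  28..32  -- tail padding (4B)
  sizeof = 32, alignof = 8
packed(2) layout:
  0..4  crc  (4B, 2-aligned)
  4..5  attrs  (1B, 1-aligned)
  5..6  -- padding (1B)
  6..14  signature  (8B, 2-aligned)
  14..22  version  (8B, 2-aligned)
  22..26  size  (4B, 2-aligned)
  sizeof = 26, alignof = 2
32 − 26 = 6

6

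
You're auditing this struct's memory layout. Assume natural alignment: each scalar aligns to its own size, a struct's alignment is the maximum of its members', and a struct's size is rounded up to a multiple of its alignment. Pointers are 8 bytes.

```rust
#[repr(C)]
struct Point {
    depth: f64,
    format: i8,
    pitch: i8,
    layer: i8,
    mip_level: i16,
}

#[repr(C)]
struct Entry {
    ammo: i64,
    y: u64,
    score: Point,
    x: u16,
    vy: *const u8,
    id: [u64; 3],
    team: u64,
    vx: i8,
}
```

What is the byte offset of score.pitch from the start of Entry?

25

Point: depth at 0 (size 8, align 8) → ends 8; format at 8 (size 1, align 1) → ends 9; pitch at 9 (size 1, align 1) → ends 10; layer at 10 (size 1, align 1) → ends 11; pad 1 to align 2 for mip_level; mip_level at 12 (size 2, align 2) → ends 14; tail pad 2 to reach multiple of 8; total 16 bytes, alignment 8
ammo at 0 (size 8, align 8) → ends 8
y at 8 (size 8, align 8) → ends 16
score at 16 (size 16, align 8) → ends 32
within Point: pitch at 9
16 + 9 = 25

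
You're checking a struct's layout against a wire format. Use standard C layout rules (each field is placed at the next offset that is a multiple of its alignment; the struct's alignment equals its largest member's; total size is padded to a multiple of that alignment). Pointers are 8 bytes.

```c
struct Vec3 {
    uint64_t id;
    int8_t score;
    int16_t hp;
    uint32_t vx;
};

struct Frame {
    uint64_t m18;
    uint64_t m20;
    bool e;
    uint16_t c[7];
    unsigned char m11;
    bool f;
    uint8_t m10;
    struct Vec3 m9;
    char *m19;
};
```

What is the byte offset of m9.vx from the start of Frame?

52

Vec3: 0..8  id  (8B, 8-aligned); 8..9  score  (1B, 1-aligned); 9..10  -- padding (1B); 10..12  hp  (2B, 2-aligned); 12..16  vx  (4B, 4-aligned); sizeof = 16, alignof = 8
0..8  m18  (8B, 8-aligned)
8..16  m20  (8B, 8-aligned)
16..17  e  (1B, 1-aligned)
17..18  -- padding (1B)
18..32  c  (14B, 2-aligned)
32..33  m11  (1B, 1-aligned)
33..34  f  (1B, 1-aligned)
34..35  m10  (1B, 1-aligned)
35..40  -- padding (5B)
40..56  m9  (16B, 8-aligned)
within Vec3: vx at 12
40 + 12 = 52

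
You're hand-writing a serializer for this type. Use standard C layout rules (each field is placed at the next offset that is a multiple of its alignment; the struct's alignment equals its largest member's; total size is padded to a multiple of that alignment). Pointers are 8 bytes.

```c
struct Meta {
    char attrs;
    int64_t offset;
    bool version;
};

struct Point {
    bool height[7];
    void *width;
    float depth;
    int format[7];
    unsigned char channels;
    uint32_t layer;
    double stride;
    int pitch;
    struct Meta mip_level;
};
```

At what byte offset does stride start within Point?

56

Meta: @0: attrs [1B, align 1] → 1; +7 pad (align 8); @8: offset [8B, align 8] → 16; @16: version [1B, align 1] → 17; +7 tail pad (align 8); size 24, align 8
@0: height [7B, align 1] → 7
+1 pad (align 8)
@8: width [8B, align 8] → 16
@16: depth [4B, align 4] → 20
@20: format [28B, align 4] → 48
@48: channels [1B, align 1] → 49
+3 pad (align 4)
@52: layer [4B, align 4] → 56
@56: stride [8B, align 8] → 64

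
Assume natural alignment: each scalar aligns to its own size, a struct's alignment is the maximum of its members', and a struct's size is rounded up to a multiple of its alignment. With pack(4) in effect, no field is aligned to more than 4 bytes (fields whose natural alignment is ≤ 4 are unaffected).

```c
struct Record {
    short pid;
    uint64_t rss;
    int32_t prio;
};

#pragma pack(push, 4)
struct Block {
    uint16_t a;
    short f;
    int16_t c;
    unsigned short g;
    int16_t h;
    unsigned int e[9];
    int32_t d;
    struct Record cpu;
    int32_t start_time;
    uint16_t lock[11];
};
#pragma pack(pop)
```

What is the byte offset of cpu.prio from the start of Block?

68

Record: 0..2  pid  (2B, 2-aligned); 2..8  -- padding (6B); 8..16  rss  (8B, 8-aligned); 16..20  prio  (4B, 4-aligned); 20..24  -- tail padding (4B); sizeof = 24, alignof = 8
0..2  a  (2B, 2-aligned)
2..4  f  (2B, 2-aligned)
4..6  c  (2B, 2-aligned)
6..8  g  (2B, 2-aligned)
8..10  h  (2B, 2-aligned)
10..12  -- padding (2B)
12..48  e  (36B, 4-aligned)
48..52  d  (4B, 4-aligned)
52..76  cpu  (24B, 4-aligned)
within Record: prio at 16
52 + 16 = 68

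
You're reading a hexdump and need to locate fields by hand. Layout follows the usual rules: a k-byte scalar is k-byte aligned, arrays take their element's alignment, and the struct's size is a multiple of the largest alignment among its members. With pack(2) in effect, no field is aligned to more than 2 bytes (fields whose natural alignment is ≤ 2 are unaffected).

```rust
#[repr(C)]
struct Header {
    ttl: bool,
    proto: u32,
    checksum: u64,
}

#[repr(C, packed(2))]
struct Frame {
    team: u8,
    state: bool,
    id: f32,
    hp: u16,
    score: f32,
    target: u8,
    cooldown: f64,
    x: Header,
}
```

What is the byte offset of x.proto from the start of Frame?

26

Header: ttl at 0 (size 1, align 1) → ends 1; pad 3 to align 4 for proto; proto at 4 (size 4, align 4) → ends 8; checksum at 8 (size 8, align 8) → ends 16; total 16 bytes, alignment 8
team at 0 (size 1, align 1) → ends 1
state at 1 (size 1, align 1) → ends 2
id at 2 (size 4, align 2) → ends 6
hp at 6 (size 2, align 2) → ends 8
score at 8 (size 4, align 2) → ends 12
target at 12 (size 1, align 1) → ends 13
pad 1 to align 2 for cooldown
cooldown at 14 (size 8, align 2) → ends 22
x at 22 (size 16, align 2) → ends 38
within Header: proto at 4
22 + 4 = 26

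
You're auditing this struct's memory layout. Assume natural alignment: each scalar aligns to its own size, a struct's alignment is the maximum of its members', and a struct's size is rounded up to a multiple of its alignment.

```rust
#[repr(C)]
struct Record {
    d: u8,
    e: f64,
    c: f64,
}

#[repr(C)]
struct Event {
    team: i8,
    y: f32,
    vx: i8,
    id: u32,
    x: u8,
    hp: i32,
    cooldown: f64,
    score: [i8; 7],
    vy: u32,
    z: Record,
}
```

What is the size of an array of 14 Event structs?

Record: d at 0 (size 1, align 1) → ends 1; pad 7 to align 8 for e; e at 8 (size 8, align 8) → ends 16; c at 16 (size 8, align 8) → ends 24; total 24 bytes, alignment 8
team at 0 (size 1, align 1) → ends 1
pad 3 to align 4 for y
y at 4 (size 4, align 4) → ends 8
vx at 8 (size 1, align 1) → ends 9
pad 3 to align 4 for id
id at 12 (size 4, align 4) → ends 16
x at 16 (size 1, align 1) → ends 17
pad 3 to align 4 for hp
hp at 20 (size 4, align 4) → ends 24
cooldown at 24 (size 8, align 8) → ends 32
score at 32 (size 7, align 1) → ends 39
pad 1 to align 4 for vy
vy at 40 (size 4, align 4) → ends 44
pad 4 to align 8 for z
z at 48 (size 24, align 8) → ends 72
total 72 bytes, alignment 8
array of 14: 14 × 72 = 1008

1008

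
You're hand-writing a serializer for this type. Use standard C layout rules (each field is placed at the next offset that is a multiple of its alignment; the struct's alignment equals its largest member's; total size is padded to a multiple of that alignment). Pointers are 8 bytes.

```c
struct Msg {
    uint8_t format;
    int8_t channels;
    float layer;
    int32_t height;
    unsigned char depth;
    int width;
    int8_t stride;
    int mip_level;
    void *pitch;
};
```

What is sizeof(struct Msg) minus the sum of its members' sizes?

0..1  format  (1B, 1-aligned)
1..2  channels  (1B, 1-aligned)
2..4  -- padding (2B)
4..8  layer  (4B, 4-aligned)
8..12  height  (4B, 4-aligned)
12..13  depth  (1B, 1-aligned)
13..16  -- padding (3B)
16..20  width  (4B, 4-aligned)
20..21  stride  (1B, 1-aligned)
21..24  -- padding (3B)
24..28  mip_level  (4B, 4-aligned)
28..32  -- padding (4B)
32..40  pitch  (8B, 8-aligned)
sizeof = 40, alignof = 8
data bytes 28, size 40 → padding 12

12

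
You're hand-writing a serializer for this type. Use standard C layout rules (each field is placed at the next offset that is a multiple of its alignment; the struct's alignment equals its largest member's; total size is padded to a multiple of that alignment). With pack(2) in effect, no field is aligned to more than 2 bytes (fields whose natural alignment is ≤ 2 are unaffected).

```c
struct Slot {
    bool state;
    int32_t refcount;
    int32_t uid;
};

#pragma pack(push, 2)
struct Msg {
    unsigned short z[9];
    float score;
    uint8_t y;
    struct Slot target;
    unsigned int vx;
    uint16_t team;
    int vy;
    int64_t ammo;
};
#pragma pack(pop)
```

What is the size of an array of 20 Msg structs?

1080

Slot: @0: state [1B, align 1] → 1; +3 pad (align 4); @4: refcount [4B, align 4] → 8; @8: uid [4B, align 4] → 12; size 12, align 4
@0: z [18B, align 2] → 18
@18: score [4B, align 2] → 22
@22: y [1B, align 1] → 23
+1 pad (align 2)
@24: target [12B, align 2] → 36
@36: vx [4B, align 2] → 40
@40: team [2B, align 2] → 42
@42: vy [4B, align 2] → 46
@46: ammo [8B, align 2] → 54
size 54, align 2
array of 20: 20 × 54 = 1080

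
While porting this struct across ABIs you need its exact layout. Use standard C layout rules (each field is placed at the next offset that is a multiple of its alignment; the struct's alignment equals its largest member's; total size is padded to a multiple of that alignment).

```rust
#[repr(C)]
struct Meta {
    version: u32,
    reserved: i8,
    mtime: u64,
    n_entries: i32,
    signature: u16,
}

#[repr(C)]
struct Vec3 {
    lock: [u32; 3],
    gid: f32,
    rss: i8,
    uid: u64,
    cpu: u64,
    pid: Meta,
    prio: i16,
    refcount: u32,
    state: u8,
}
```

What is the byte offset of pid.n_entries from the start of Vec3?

56

Meta: @0: version [4B, align 4] → 4; @4: reserved [1B, align 1] → 5; +3 pad (align 8); @8: mtime [8B, align 8] → 16; @16: n_entries [4B, align 4] → 20; @20: signature [2B, align 2] → 22; +2 tail pad (align 8); size 24, align 8
@0: lock [12B, align 4] → 12
@12: gid [4B, align 4] → 16
@16: rss [1B, align 1] → 17
+7 pad (align 8)
@24: uid [8B, align 8] → 32
@32: cpu [8B, align 8] → 40
@40: pid [24B, align 8] → 64
within Meta: n_entries at 16
40 + 16 = 56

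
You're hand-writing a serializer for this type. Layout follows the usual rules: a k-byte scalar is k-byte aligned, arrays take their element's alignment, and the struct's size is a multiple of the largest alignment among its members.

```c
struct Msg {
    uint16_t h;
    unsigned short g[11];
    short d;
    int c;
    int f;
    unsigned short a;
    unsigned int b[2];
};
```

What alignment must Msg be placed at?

4

member alignments: h=2, g=2, d=2, c=4, f=4, a=2, b=4
max = 4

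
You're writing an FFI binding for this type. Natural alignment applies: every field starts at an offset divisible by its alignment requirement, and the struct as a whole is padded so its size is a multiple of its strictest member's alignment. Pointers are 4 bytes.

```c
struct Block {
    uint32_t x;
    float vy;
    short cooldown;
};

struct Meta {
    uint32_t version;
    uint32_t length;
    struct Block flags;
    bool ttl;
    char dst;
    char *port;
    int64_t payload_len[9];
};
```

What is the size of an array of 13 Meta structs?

1352

Block: 0..4  x  (4B, 4-aligned); 4..8  vy  (4B, 4-aligned); 8..10  cooldown  (2B, 2-aligned); 10..12  -- tail padding (2B); sizeof = 12, alignof = 4
0..4  version  (4B, 4-aligned)
4..8  length  (4B, 4-aligned)
8..20  flags  (12B, 4-aligned)
20..21  ttl  (1B, 1-aligned)
21..22  dst  (1B, 1-aligned)
22..24  -- padding (2B)
24..28  port  (4B, 4-aligned)
28..32  -- padding (4B)
32..104  payload_len  (72B, 8-aligned)
sizeof = 104, alignof = 8
array of 13: 13 × 104 = 1352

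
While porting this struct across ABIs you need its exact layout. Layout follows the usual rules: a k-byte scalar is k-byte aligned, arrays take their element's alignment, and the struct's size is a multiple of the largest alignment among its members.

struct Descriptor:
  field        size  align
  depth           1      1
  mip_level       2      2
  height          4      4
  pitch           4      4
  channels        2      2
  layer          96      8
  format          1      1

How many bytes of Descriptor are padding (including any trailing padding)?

0..1  depth  (1B, 1-aligned)
1..2  -- padding (1B)
2..4  mip_level  (2B, 2-aligned)
4..8  height  (4B, 4-aligned)
8..12  pitch  (4B, 4-aligned)
12..14  channels  (2B, 2-aligned)
14..16  -- padding (2B)
16..112  layer  (96B, 8-aligned)
112..113  format  (1B, 1-aligned)
113..120  -- tail padding (7B)
sizeof = 120, alignof = 8
data bytes 110, size 120 → padding 10

10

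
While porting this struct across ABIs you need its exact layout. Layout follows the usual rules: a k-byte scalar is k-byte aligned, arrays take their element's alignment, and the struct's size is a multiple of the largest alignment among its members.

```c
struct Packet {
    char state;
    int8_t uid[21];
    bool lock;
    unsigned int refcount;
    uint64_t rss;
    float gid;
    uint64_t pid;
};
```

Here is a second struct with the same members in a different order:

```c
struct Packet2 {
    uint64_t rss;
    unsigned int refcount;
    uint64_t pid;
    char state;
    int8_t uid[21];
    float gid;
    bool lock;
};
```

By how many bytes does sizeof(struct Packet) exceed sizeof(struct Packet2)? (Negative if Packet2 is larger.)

0..1  state  (1B, 1-aligned)
1..22  uid  (21B, 1-aligned)
22..23  lock  (1B, 1-aligned)
23..24  -- padding (1B)
24..28  refcount  (4B, 4-aligned)
28..32  -- padding (4B)
32..40  rss  (8B, 8-aligned)
40..44  gid  (4B, 4-aligned)
44..48  -- padding (4B)
48..56  pid  (8B, 8-aligned)
sizeof = 56, alignof = 8
— Packet2 —
0..8  rss  (8B, 8-aligned)
8..12  refcount  (4B, 4-aligned)
12..16  -- padding (4B)
16..24  pid  (8B, 8-aligned)
24..25  state  (1B, 1-aligned)
25..46  uid  (21B, 1-aligned)
46..48  -- padding (2B)
48..52  gid  (4B, 4-aligned)
52..53  lock  (1B, 1-aligned)
53..56  -- tail padding (3B)
sizeof = 56, alignof = 8
56 − 56 = 0

0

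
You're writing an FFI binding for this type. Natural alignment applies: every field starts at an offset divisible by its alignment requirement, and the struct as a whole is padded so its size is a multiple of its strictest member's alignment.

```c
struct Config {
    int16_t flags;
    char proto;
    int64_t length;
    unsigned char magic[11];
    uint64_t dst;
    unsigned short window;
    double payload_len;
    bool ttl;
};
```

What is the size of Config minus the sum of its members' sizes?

@0: flags [2B, align 2] → 2
@2: proto [1B, align 1] → 3
+5 pad (align 8)
@8: length [8B, align 8] → 16
@16: magic [11B, align 1] → 27
+5 pad (align 8)
@32: dst [8B, align 8] → 40
@40: window [2B, align 2] → 42
+6 pad (align 8)
@48: payload_len [8B, align 8] → 56
@56: ttl [1B, align 1] → 57
+7 tail pad (align 8)
size 64, align 8
data bytes 41, size 64 → padding 23

23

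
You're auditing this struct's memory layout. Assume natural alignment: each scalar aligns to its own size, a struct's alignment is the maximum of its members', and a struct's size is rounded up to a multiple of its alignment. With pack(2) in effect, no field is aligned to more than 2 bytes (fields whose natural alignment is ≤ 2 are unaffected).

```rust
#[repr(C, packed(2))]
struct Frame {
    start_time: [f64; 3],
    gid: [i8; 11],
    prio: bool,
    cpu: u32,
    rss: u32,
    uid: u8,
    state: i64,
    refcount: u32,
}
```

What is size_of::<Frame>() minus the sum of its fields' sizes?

0..24  start_time  (24B, 2-aligned)
24..35  gid  (11B, 1-aligned)
35..36  prio  (1B, 1-aligned)
36..40  cpu  (4B, 2-aligned)
40..44  rss  (4B, 2-aligned)
44..45  uid  (1B, 1-aligned)
45..46  -- padding (1B)
46..54  state  (8B, 2-aligned)
54..58  refcount  (4B, 2-aligned)
sizeof = 58, alignof = 2
data bytes 57, size 58 → padding 1

1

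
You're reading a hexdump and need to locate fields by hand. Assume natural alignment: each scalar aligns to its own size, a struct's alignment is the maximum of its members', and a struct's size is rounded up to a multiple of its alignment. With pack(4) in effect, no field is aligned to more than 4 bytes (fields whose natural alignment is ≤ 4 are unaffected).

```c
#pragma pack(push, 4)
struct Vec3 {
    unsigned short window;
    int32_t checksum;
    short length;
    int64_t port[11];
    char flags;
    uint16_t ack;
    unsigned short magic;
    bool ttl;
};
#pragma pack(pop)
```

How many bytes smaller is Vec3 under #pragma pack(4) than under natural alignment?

4

natural layout:
  @0: window [2B, align 2] → 2
  +2 pad (align 4)
  @4: checksum [4B, align 4] → 8
  @8: length [2B, align 2] → 10
  +6 pad (align 8)
  @16: port [88B, align 8] → 104
  @104: flags [1B, align 1] → 105
  +1 pad (align 2)
  @106: ack [2B, align 2] → 108
  @108: magic [2B, align 2] → 110
  @110: ttl [1B, align 1] → 111
  +1 tail pad (align 8)
  size 112, align 8
packed(4) layout:
  @0: window [2B, align 2] → 2
  +2 pad (align 4)
  @4: checksum [4B, align 4] → 8
  @8: length [2B, align 2] → 10
  +2 pad (align 4)
  @12: port [88B, align 4] → 100
  @100: flags [1B, align 1] → 101
  +1 pad (align 2)
  @102: ack [2B, align 2] → 104
  @104: magic [2B, align 2] → 106
  @106: ttl [1B, align 1] → 107
  +1 tail pad (align 4)
  size 108, align 4
112 − 108 = 4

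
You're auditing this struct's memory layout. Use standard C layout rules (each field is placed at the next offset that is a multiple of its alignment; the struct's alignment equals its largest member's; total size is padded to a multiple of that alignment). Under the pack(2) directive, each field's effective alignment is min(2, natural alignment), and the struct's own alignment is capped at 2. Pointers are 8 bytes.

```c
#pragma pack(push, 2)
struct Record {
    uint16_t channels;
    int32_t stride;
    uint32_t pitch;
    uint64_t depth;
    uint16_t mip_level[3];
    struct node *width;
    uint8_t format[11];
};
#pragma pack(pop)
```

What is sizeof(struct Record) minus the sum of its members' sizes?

channels at 0 (size 2, align 2) → ends 2
stride at 2 (size 4, align 2) → ends 6
pitch at 6 (size 4, align 2) → ends 10
depth at 10 (size 8, align 2) → ends 18
mip_level at 18 (size 6, align 2) → ends 24
width at 24 (size 8, align 2) → ends 32
format at 32 (size 11, align 1) → ends 43
tail pad 1 to reach multiple of 2
total 44 bytes, alignment 2
data bytes 43, size 44 → padding 1

1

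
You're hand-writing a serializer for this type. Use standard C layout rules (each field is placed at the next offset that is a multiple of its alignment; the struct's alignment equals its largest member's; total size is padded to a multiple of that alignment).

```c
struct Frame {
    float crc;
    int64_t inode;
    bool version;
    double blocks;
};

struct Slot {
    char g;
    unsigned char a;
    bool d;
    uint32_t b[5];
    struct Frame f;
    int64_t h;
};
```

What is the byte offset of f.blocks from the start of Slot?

Frame: 0..4  crc  (4B, 4-aligned); 4..8  -- padding (4B); 8..16  inode  (8B, 8-aligned); 16..17  version  (1B, 1-aligned); 17..24  -- padding (7B); 24..32  blocks  (8B, 8-aligned); sizeof = 32, alignof = 8
0..1  g  (1B, 1-aligned)
1..2  a  (1B, 1-aligned)
2..3  d  (1B, 1-aligned)
3..4  -- padding (1B)
4..24  b  (20B, 4-aligned)
24..56  f  (32B, 8-aligned)
within Frame: blocks at 24
24 + 24 = 48

48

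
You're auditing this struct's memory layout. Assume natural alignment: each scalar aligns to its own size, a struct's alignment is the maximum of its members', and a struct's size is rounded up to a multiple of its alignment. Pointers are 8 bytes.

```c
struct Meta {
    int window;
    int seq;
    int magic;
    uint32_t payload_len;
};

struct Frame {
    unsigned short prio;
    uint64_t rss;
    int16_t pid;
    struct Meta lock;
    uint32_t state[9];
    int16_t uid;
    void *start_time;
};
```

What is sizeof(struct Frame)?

88 bytes

Meta: @0: window [4B, align 4] → 4; @4: seq [4B, align 4] → 8; @8: magic [4B, align 4] → 12; @12: payload_len [4B, align 4] → 16; size 16, align 4
@0: prio [2B, align 2] → 2
+6 pad (align 8)
@8: rss [8B, align 8] → 16
@16: pid [2B, align 2] → 18
+2 pad (align 4)
@20: lock [16B, align 4] → 36
@36: state [36B, align 4] → 72
@72: uid [2B, align 2] → 74
+6 pad (align 8)
@80: start_time [8B, align 8] → 88
size 88, align 8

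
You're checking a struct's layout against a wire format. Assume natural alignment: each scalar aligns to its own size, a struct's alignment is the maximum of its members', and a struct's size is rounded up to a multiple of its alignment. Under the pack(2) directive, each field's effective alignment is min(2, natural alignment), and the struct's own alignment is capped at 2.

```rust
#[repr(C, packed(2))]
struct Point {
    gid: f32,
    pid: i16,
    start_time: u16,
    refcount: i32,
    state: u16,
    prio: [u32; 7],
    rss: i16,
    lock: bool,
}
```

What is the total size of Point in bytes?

gid at 0 (size 4, align 2) → ends 4
pid at 4 (size 2, align 2) → ends 6
start_time at 6 (size 2, align 2) → ends 8
refcount at 8 (size 4, align 2) → ends 12
state at 12 (size 2, align 2) → ends 14
prio at 14 (size 28, align 2) → ends 42
rss at 42 (size 2, align 2) → ends 44
lock at 44 (size 1, align 1) → ends 45
tail pad 1 to reach multiple of 2
total 46 bytes, alignment 2

46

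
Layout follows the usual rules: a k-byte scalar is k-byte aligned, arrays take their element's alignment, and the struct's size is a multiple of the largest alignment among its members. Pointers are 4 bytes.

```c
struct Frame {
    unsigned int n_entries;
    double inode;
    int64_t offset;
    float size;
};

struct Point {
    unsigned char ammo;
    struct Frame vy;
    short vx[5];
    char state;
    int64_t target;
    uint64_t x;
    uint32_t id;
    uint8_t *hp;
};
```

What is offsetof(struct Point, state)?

50

Frame: n_entries at 0 (size 4, align 4) → ends 4; pad 4 to align 8 for inode; inode at 8 (size 8, align 8) → ends 16; offset at 16 (size 8, align 8) → ends 24; size at 24 (size 4, align 4) → ends 28; tail pad 4 to reach multiple of 8; total 32 bytes, alignment 8
ammo at 0 (size 1, align 1) → ends 1
pad 7 to align 8 for vy
vy at 8 (size 32, align 8) → ends 40
vx at 40 (size 10, align 2) → ends 50
state at 50 (size 1, align 1) → ends 51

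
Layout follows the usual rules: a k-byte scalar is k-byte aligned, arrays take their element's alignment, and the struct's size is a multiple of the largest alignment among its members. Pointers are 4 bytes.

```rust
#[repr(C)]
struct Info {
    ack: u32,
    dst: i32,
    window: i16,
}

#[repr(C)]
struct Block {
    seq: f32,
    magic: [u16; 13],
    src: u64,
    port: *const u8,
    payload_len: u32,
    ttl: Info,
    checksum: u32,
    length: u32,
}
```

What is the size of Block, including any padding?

Info: ack at 0 (size 4, align 4) → ends 4; dst at 4 (size 4, align 4) → ends 8; window at 8 (size 2, align 2) → ends 10; tail pad 2 to reach multiple of 4; total 12 bytes, alignment 4
seq at 0 (size 4, align 4) → ends 4
magic at 4 (size 26, align 2) → ends 30
pad 2 to align 8 for src
src at 32 (size 8, align 8) → ends 40
port at 40 (size 4, align 4) → ends 44
payload_len at 44 (size 4, align 4) → ends 48
ttl at 48 (size 12, align 4) → ends 60
checksum at 60 (size 4, align 4) → ends 64
length at 64 (size 4, align 4) → ends 68
tail pad 4 to reach multiple of 8
total 72 bytes, alignment 8

72 bytes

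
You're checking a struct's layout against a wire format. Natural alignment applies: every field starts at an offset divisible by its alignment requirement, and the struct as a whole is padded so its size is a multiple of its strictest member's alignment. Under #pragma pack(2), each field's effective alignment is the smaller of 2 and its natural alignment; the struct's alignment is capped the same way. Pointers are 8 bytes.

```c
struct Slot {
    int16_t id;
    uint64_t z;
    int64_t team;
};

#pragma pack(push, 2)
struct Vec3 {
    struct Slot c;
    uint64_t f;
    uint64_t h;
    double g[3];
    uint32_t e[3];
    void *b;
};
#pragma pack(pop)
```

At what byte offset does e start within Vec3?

64

Slot: 0..2  id  (2B, 2-aligned); 2..8  -- padding (6B); 8..16  z  (8B, 8-aligned); 16..24  team  (8B, 8-aligned); sizeof = 24, alignof = 8
0..24  c  (24B, 2-aligned)
24..32  f  (8B, 2-aligned)
32..40  h  (8B, 2-aligned)
40..64  g  (24B, 2-aligned)
64..76  e  (12B, 2-aligned)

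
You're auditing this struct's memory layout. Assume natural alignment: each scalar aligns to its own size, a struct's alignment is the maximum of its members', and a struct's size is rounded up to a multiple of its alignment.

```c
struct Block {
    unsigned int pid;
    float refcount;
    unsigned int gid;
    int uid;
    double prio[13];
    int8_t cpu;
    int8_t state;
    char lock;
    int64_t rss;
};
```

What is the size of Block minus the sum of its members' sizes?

5

0..4  pid  (4B, 4-aligned)
4..8  refcount  (4B, 4-aligned)
8..12  gid  (4B, 4-aligned)
12..16  uid  (4B, 4-aligned)
16..120  prio  (104B, 8-aligned)
120..121  cpu  (1B, 1-aligned)
121..122  state  (1B, 1-aligned)
122..123  lock  (1B, 1-aligned)
123..128  -- padding (5B)
128..136  rss  (8B, 8-aligned)
sizeof = 136, alignof = 8
data bytes 131, size 136 → padding 5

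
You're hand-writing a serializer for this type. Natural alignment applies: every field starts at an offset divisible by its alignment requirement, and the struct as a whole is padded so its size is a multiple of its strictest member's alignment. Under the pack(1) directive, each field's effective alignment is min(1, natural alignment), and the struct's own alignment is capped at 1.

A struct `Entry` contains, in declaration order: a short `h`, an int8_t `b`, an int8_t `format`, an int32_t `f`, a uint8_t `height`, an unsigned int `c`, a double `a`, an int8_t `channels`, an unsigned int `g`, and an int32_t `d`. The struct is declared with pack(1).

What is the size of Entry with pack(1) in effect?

30

h at 0 (size 2, align 1) → ends 2
b at 2 (size 1, align 1) → ends 3
format at 3 (size 1, align 1) → ends 4
f at 4 (size 4, align 1) → ends 8
height at 8 (size 1, align 1) → ends 9
c at 9 (size 4, align 1) → ends 13
a at 13 (size 8, align 1) → ends 21
channels at 21 (size 1, align 1) → ends 22
g at 22 (size 4, align 1) → ends 26
d at 26 (size 4, align 1) → ends 30
total 30 bytes, alignment 1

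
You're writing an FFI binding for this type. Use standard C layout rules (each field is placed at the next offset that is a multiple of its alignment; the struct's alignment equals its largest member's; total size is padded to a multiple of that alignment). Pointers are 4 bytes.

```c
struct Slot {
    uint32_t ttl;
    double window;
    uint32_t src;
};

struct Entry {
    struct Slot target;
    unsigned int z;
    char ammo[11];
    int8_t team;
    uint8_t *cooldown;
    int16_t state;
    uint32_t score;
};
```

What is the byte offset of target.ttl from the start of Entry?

0

Slot: @0: ttl [4B, align 4] → 4; +4 pad (align 8); @8: window [8B, align 8] → 16; @16: src [4B, align 4] → 20; +4 tail pad (align 8); size 24, align 8
@0: target [24B, align 8] → 24
within Slot: ttl at 0
0 + 0 = 0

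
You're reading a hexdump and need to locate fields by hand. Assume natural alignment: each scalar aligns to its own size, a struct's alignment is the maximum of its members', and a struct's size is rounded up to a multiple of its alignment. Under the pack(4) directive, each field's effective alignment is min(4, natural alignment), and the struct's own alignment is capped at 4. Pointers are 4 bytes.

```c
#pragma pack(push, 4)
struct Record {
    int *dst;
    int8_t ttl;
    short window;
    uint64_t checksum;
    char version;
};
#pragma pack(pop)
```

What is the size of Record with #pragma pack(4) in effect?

dst at 0 (size 4, align 4) → ends 4
ttl at 4 (size 1, align 1) → ends 5
pad 1 to align 2 for window
window at 6 (size 2, align 2) → ends 8
checksum at 8 (size 8, align 4) → ends 16
version at 16 (size 1, align 1) → ends 17
tail pad 3 to reach multiple of 4
total 20 bytes, alignment 4

20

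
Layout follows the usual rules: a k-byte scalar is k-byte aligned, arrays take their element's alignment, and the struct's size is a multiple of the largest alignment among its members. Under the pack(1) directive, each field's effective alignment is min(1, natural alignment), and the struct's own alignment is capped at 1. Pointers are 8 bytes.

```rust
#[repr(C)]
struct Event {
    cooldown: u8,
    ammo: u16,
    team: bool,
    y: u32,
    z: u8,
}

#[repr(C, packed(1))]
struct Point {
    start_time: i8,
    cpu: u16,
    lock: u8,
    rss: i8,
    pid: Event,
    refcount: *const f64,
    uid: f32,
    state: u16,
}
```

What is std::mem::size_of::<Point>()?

Event: cooldown at 0 (size 1, align 1) → ends 1; pad 1 to align 2 for ammo; ammo at 2 (size 2, align 2) → ends 4; team at 4 (size 1, align 1) → ends 5; pad 3 to align 4 for y; y at 8 (size 4, align 4) → ends 12; z at 12 (size 1, align 1) → ends 13; tail pad 3 to reach multiple of 4; total 16 bytes, alignment 4
start_time at 0 (size 1, align 1) → ends 1
cpu at 1 (size 2, align 1) → ends 3
lock at 3 (size 1, align 1) → ends 4
rss at 4 (size 1, align 1) → ends 5
pid at 5 (size 16, align 1) → ends 21
refcount at 21 (size 8, align 1) → ends 29
uid at 29 (size 4, align 1) → ends 33
state at 33 (size 2, align 1) → ends 35
total 35 bytes, alignment 1

35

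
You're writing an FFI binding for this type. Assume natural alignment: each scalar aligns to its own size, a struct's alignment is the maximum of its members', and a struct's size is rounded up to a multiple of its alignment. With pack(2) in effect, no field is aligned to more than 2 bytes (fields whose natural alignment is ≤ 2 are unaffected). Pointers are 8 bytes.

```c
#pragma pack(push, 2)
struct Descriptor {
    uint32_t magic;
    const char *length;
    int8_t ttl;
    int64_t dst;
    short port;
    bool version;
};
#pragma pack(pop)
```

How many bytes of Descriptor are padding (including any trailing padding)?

magic at 0 (size 4, align 2) → ends 4
length at 4 (size 8, align 2) → ends 12
ttl at 12 (size 1, align 1) → ends 13
pad 1 to align 2 for dst
dst at 14 (size 8, align 2) → ends 22
port at 22 (size 2, align 2) → ends 24
version at 24 (size 1, align 1) → ends 25
tail pad 1 to reach multiple of 2
total 26 bytes, alignment 2
data bytes 24, size 26 → padding 2

2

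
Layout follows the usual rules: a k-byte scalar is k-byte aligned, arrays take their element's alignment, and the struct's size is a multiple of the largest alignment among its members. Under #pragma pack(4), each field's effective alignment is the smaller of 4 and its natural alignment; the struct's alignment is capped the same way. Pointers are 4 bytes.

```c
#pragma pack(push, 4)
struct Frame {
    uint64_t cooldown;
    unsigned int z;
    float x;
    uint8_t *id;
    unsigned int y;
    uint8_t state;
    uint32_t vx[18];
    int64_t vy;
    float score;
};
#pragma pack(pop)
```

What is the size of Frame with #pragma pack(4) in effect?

112

cooldown at 0 (size 8, align 4) → ends 8
z at 8 (size 4, align 4) → ends 12
x at 12 (size 4, align 4) → ends 16
id at 16 (size 4, align 4) → ends 20
y at 20 (size 4, align 4) → ends 24
state at 24 (size 1, align 1) → ends 25
pad 3 to align 4 for vx
vx at 28 (size 72, align 4) → ends 100
vy at 100 (size 8, align 4) → ends 108
score at 108 (size 4, align 4) → ends 112
total 112 bytes, alignment 4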